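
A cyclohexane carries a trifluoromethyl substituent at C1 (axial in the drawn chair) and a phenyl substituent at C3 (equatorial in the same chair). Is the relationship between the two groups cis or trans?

trans

C1 and C3 have the same parity, so their axial bonds point in the same direction.
With same-parity carbons, two substituents on the same face are both axial or both equatorial; opposite faces give one of each.
Here the groups are axial/equatorial → opposite face → trans.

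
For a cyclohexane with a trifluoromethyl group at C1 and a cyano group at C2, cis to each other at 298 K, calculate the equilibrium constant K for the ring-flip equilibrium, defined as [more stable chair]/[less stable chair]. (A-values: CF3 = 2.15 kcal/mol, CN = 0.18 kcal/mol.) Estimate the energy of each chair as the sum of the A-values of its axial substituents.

C1 and C2 have opposite parity, so for the cis isomer the two substituents are one axial and one equatorial in each chair.
Chair I (trifluoromethyl axial, cyano equatorial): E = 2.15 kcal/mol; chair II (trifluoromethyl equatorial, cyano axial): E = 0.18 kcal/mol.
ΔG = 1.97 kcal/mol between the two chairs.
K = exp(ΔG/RT) with R = 1.987×10⁻³ kcal mol⁻¹ K⁻¹ and T = 298 K gives K ≈ 27.9.

K ≈ 27.9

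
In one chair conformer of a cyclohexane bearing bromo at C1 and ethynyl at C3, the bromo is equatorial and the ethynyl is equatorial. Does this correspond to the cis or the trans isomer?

C1 and C3 have the same parity, so their axial bonds point in the same direction.
With same-parity carbons, two substituents on the same face are both axial or both equatorial; opposite faces give one of each.
Here the groups are equatorial/equatorial → same face → cis.

cis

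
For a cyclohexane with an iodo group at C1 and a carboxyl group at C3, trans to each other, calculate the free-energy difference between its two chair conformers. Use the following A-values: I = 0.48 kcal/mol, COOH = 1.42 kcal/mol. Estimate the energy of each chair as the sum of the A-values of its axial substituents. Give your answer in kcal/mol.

C1 and C3 have the same parity, so for the trans isomer the two substituents are one axial and one equatorial in each chair.
Chair I (iodo axial, carboxyl equatorial): E = 0.48 kcal/mol.
Chair II (iodo equatorial, carboxyl axial): E = 1.42 kcal/mol.
ΔE = 1.42 − 0.48 = 0.94 kcal/mol; chair I is more stable.

0.94 kcal/mol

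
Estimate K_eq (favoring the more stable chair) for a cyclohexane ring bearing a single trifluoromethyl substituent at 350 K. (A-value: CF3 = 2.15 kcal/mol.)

K ≈ 22.0

One chair has the trifluoromethyl group axial (E = 2.15 kcal/mol) and the other has it equatorial (E = 0).
ΔG = 2.15 kcal/mol between the two chairs.
K = exp(ΔG/RT) with R = 1.987×10⁻³ kcal mol⁻¹ K⁻¹ and T = 350 K gives K ≈ 22.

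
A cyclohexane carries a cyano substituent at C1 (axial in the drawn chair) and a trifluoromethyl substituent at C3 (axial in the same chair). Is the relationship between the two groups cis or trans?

C1 and C3 have the same parity, so their axial bonds point in the same direction.
With same-parity carbons, two substituents on the same face are both axial or both equatorial; opposite faces give one of each.
Here the groups are axial/axial → same face → cis.

cis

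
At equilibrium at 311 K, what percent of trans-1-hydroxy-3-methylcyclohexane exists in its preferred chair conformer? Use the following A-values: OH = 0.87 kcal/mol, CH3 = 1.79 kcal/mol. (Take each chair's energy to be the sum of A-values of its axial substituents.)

81.6%

C1 and C3 have the same parity, so for the trans isomer the two substituents are one axial and one equatorial in each chair.
Chair I (hydroxyl axial, methyl equatorial): E = 0.87 kcal/mol; chair II (hydroxyl equatorial, methyl axial): E = 1.79 kcal/mol.
ΔG = 0.92 kcal/mol between the two chairs.
K = exp(ΔG/RT) with R = 1.987×10⁻³ kcal mol⁻¹ K⁻¹ and T = 311 K gives K ≈ 4.43.
Fraction in the lower-energy chair = K/(K+1) = 81.6%.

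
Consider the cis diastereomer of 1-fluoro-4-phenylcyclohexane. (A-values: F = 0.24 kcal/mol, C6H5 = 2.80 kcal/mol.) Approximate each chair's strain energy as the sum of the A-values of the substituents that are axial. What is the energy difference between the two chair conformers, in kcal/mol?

2.56 kcal/mol

C1 and C4 have opposite parity, so for the cis isomer the two substituents are one axial and one equatorial in each chair.
Chair I (fluoro axial, phenyl equatorial): E = 0.24 kcal/mol.
Chair II (fluoro equatorial, phenyl axial): E = 2.80 kcal/mol.
ΔE = 2.80 − 0.24 = 2.56 kcal/mol; chair I is more stable.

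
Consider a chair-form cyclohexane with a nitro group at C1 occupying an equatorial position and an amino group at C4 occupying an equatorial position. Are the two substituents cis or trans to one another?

C1 and C4 have opposite parity, so their axial bonds point in opposite directions.
With opposite-parity carbons, two substituents on the same face are one axial and one equatorial; opposite faces give both axial or both equatorial.
Here the groups are equatorial/equatorial → opposite face → trans.

trans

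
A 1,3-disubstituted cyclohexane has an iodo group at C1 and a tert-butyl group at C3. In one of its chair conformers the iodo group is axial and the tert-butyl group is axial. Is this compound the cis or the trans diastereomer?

cis

C1 and C3 have the same parity, so their axial bonds point in the same direction.
With same-parity carbons, two substituents on the same face are both axial or both equatorial; opposite faces give one of each.
Here the groups are axial/axial → same face → cis.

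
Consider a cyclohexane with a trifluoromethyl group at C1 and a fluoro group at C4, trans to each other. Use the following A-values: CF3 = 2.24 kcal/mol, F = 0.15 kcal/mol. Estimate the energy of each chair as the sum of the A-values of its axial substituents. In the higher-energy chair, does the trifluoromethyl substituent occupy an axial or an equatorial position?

C1 and C4 have opposite parity, so for the trans isomer the two substituents are e,e in one chair and a,a in the other.
Chair I (trifluoromethyl axial, fluoro axial): E = 2.39 kcal/mol.
Chair II (trifluoromethyl equatorial, fluoro equatorial): E = 0.00 kcal/mol.
Chair I is the less stable (higher-energy) conformer, and in that chair the trifluoromethyl group is axial.

axial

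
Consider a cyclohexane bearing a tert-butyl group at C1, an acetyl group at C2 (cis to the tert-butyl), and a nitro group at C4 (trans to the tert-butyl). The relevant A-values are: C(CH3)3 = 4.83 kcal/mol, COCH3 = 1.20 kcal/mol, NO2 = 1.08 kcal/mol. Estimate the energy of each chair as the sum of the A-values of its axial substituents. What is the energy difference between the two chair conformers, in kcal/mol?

4.71 kcal/mol

Chair I (tert-butyl axial, acetyl equatorial, nitro axial): E = 5.91 kcal/mol.
Chair II (tert-butyl equatorial, acetyl axial, nitro equatorial): E = 1.20 kcal/mol.
ΔE = 5.91 − 1.20 = 4.71 kcal/mol; chair II is more stable.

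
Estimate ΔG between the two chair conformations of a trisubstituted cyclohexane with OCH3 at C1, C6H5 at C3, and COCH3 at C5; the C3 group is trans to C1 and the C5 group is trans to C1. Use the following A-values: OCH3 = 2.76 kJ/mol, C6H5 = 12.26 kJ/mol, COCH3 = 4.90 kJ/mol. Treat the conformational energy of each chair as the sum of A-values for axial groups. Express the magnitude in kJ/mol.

Chair I (methoxy axial, phenyl equatorial, acetyl equatorial): E = 2.76 kJ/mol.
Chair II (methoxy equatorial, phenyl axial, acetyl axial): E = 17.16 kJ/mol.
ΔE = 17.16 − 2.76 = 14.40 kJ/mol; chair I is more stable.

14.40 kJ/mol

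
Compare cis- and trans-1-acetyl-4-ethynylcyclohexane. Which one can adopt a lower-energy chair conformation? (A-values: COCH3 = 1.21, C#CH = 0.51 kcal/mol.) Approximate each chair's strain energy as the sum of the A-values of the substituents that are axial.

trans

At 1,4 positions (parity opposite): cis → (a,e or e,a); trans → (e,e or a,a).
Best chair for cis: E = 0.51 kcal/mol; best chair for trans: E = 0.00 kcal/mol.
The trans isomer is lower by 0.51 kcal/mol.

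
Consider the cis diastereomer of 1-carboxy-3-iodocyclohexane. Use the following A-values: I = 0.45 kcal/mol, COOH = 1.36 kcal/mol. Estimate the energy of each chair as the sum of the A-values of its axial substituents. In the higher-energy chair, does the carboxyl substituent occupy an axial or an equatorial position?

axial

C1 and C3 have the same parity, so for the cis isomer the two substituents are e,e in one chair and a,a in the other.
Chair I (iodo axial, carboxyl axial): E = 1.81 kcal/mol.
Chair II (iodo equatorial, carboxyl equatorial): E = 0.00 kcal/mol.
Chair I is the less stable (higher-energy) conformer, and in that chair the carboxyl group is axial.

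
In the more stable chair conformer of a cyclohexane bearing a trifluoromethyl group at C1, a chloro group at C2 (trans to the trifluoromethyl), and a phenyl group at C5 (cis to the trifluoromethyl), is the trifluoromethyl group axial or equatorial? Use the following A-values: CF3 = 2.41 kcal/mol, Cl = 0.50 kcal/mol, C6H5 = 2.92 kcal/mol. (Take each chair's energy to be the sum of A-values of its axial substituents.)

Chair I (trifluoromethyl axial, chloro axial, phenyl axial): E = 5.83 kcal/mol.
Chair II (trifluoromethyl equatorial, chloro equatorial, phenyl equatorial): E = 0.00 kcal/mol.
Chair II is the more stable (lower-energy) conformer, and in that chair the trifluoromethyl group is equatorial.

equatorial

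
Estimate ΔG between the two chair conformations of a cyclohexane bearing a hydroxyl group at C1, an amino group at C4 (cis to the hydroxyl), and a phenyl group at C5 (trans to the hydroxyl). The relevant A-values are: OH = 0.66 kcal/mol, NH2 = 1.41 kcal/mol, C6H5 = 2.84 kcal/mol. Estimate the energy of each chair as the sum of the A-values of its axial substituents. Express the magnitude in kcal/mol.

Chair I (hydroxyl axial, amino equatorial, phenyl equatorial): E = 0.66 kcal/mol.
Chair II (hydroxyl equatorial, amino axial, phenyl axial): E = 4.25 kcal/mol.
ΔE = 4.25 − 0.66 = 3.59 kcal/mol; chair I is more stable.

3.59 kcal/mol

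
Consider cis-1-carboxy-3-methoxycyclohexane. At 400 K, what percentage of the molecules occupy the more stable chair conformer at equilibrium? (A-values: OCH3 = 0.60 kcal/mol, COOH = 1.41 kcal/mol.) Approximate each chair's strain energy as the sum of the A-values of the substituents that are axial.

C1 and C3 have the same parity, so for the cis isomer the two substituents are e,e in one chair and a,a in the other.
Chair I (methoxy axial, carboxyl axial): E = 2.01 kcal/mol; chair II (methoxy equatorial, carboxyl equatorial): E = 0.00 kcal/mol.
ΔG = 2.01 kcal/mol between the two chairs.
K = exp(ΔG/RT) with R = 1.987×10⁻³ kcal mol⁻¹ K⁻¹ and T = 400 K gives K ≈ 12.5.
Fraction in the lower-energy chair = K/(K+1) = 92.6%.

92.6%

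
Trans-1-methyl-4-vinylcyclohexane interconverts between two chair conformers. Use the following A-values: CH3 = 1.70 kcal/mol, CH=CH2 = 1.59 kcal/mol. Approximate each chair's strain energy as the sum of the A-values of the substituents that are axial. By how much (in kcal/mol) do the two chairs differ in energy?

3.29 kcal/mol

C1 and C4 have opposite parity, so for the trans isomer the two substituents are e,e in one chair and a,a in the other.
Chair I (methyl axial, vinyl axial): E = 3.29 kcal/mol.
Chair II (methyl equatorial, vinyl equatorial): E = 0.00 kcal/mol.
ΔE = 3.29 − 0.00 = 3.29 kcal/mol; chair II is more stable.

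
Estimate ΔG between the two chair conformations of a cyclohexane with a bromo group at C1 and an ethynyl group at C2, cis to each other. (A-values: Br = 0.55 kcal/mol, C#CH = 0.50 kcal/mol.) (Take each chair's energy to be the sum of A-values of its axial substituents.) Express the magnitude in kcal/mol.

0.05 kcal/mol

C1 and C2 have opposite parity, so for the cis isomer the two substituents are one axial and one equatorial in each chair.
Chair I (bromo axial, ethynyl equatorial): E = 0.55 kcal/mol.
Chair II (bromo equatorial, ethynyl axial): E = 0.50 kcal/mol.
ΔE = 0.55 − 0.50 = 0.05 kcal/mol; chair II is more stable.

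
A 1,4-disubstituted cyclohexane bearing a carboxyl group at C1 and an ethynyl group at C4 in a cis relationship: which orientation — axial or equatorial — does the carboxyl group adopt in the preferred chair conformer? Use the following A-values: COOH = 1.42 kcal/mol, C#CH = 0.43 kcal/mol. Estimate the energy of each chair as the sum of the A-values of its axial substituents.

equatorial

C1 and C4 have opposite parity, so for the cis isomer the two substituents are one axial and one equatorial in each chair.
Chair I (carboxyl axial, ethynyl equatorial): E = 1.42 kcal/mol.
Chair II (carboxyl equatorial, ethynyl axial): E = 0.43 kcal/mol.
Chair II is the more stable (lower-energy) conformer, and in that chair the carboxyl group is equatorial.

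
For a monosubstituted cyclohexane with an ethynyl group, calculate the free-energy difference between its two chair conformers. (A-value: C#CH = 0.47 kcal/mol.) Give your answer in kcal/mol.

0.47 kcal/mol

A monosubstituted cyclohexane has one chair with the ethynyl group axial (E = A = 0.47 kcal/mol) and one with it equatorial (E = 0).
ΔE = 0.47 − 0 = 0.47 kcal/mol.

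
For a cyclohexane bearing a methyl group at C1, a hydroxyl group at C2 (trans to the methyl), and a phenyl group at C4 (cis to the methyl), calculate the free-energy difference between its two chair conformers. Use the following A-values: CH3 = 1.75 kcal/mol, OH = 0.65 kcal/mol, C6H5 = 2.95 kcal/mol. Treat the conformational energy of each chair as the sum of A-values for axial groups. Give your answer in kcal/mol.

Chair I (methyl axial, hydroxyl axial, phenyl equatorial): E = 2.40 kcal/mol.
Chair II (methyl equatorial, hydroxyl equatorial, phenyl axial): E = 2.95 kcal/mol.
ΔE = 2.95 − 2.40 = 0.55 kcal/mol; chair I is more stable.

0.55 kcal/mol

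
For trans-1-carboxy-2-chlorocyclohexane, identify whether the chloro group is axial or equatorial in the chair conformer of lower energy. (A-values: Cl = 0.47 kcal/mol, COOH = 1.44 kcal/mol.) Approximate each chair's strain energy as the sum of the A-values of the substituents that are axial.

C1 and C2 have opposite parity, so for the trans isomer the two substituents are e,e in one chair and a,a in the other.
Chair I (chloro axial, carboxyl axial): E = 1.91 kcal/mol.
Chair II (chloro equatorial, carboxyl equatorial): E = 0.00 kcal/mol.
Chair II is the more stable (lower-energy) conformer, and in that chair the chloro group is equatorial.

equatorial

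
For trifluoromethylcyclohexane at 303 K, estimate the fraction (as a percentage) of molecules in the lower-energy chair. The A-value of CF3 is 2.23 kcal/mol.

97.6%

One chair has the trifluoromethyl group axial (E = 2.23 kcal/mol) and the other has it equatorial (E = 0).
ΔG = 2.23 kcal/mol between the two chairs.
K = exp(ΔG/RT) with R = 1.987×10⁻³ kcal mol⁻¹ K⁻¹ and T = 303 K gives K ≈ 40.6.
Fraction in the lower-energy chair = K/(K+1) = 97.6%.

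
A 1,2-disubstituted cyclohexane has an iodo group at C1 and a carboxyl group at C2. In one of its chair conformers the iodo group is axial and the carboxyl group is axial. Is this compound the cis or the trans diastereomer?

C1 and C2 have opposite parity, so their axial bonds point in opposite directions.
With opposite-parity carbons, two substituents on the same face are one axial and one equatorial; opposite faces give both axial or both equatorial.
Here the groups are axial/axial → opposite face → trans.

trans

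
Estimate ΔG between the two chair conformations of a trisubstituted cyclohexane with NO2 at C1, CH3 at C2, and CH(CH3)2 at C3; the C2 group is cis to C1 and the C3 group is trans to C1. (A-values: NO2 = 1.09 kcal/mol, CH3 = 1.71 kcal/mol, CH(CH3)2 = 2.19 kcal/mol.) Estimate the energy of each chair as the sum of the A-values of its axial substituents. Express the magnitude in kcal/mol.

Chair I (nitro axial, methyl equatorial, isopropyl equatorial): E = 1.09 kcal/mol.
Chair II (nitro equatorial, methyl axial, isopropyl axial): E = 3.90 kcal/mol.
ΔE = 3.90 − 1.09 = 2.81 kcal/mol; chair I is more stable.

2.81 kcal/mol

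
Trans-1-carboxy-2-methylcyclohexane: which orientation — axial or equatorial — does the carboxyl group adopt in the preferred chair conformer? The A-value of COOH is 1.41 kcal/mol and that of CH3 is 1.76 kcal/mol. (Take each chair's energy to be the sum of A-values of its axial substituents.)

C1 and C2 have opposite parity, so for the trans isomer the two substituents are e,e in one chair and a,a in the other.
Chair I (carboxyl axial, methyl axial): E = 3.17 kcal/mol.
Chair II (carboxyl equatorial, methyl equatorial): E = 0.00 kcal/mol.
Chair II is the more stable (lower-energy) conformer, and in that chair the carboxyl group is equatorial.

equatorial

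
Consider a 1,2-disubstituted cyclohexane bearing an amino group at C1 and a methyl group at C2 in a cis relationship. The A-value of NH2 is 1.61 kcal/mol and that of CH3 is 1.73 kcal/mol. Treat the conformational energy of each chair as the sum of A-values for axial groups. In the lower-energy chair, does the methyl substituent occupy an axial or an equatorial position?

C1 and C2 have opposite parity, so for the cis isomer the two substituents are one axial and one equatorial in each chair.
Chair I (amino axial, methyl equatorial): E = 1.61 kcal/mol.
Chair II (amino equatorial, methyl axial): E = 1.73 kcal/mol.
Chair I is the more stable (lower-energy) conformer, and in that chair the methyl group is equatorial.

equatorial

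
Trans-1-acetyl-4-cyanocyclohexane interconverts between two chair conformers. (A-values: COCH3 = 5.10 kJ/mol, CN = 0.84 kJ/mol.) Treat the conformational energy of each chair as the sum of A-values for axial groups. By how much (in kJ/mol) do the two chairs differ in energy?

5.94 kJ/mol

C1 and C4 have opposite parity, so for the trans isomer the two substituents are e,e in one chair and a,a in the other.
Chair I (acetyl axial, cyano axial): E = 5.94 kJ/mol.
Chair II (acetyl equatorial, cyano equatorial): E = 0.00 kJ/mol.
ΔE = 5.94 − 0.00 = 5.94 kJ/mol; chair II is more stable.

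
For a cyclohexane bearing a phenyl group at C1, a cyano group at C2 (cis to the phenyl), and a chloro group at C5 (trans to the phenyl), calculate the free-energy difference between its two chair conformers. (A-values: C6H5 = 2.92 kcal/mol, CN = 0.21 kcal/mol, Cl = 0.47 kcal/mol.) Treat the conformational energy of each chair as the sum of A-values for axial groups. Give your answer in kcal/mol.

2.24 kcal/mol

Chair I (phenyl axial, cyano equatorial, chloro equatorial): E = 2.92 kcal/mol.
Chair II (phenyl equatorial, cyano axial, chloro axial): E = 0.68 kcal/mol.
ΔE = 2.92 − 0.68 = 2.24 kcal/mol; chair II is more stable.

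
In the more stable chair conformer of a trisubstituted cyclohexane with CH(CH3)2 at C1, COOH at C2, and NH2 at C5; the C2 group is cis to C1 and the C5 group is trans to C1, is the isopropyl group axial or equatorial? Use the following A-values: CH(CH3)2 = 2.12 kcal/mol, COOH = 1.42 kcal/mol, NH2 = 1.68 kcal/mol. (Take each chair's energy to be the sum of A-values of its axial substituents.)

axial

Chair I (isopropyl axial, carboxyl equatorial, amino equatorial): E = 2.12 kcal/mol.
Chair II (isopropyl equatorial, carboxyl axial, amino axial): E = 3.10 kcal/mol.
Chair I is the more stable (lower-energy) conformer, and in that chair the isopropyl group is axial.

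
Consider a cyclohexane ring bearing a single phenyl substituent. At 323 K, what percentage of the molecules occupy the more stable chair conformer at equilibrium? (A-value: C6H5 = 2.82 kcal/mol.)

98.8%

One chair has the phenyl group axial (E = 2.82 kcal/mol) and the other has it equatorial (E = 0).
ΔG = 2.82 kcal/mol between the two chairs.
K = exp(ΔG/RT) with R = 1.987×10⁻³ kcal mol⁻¹ K⁻¹ and T = 323 K gives K ≈ 81.
Fraction in the lower-energy chair = K/(K+1) = 98.8%.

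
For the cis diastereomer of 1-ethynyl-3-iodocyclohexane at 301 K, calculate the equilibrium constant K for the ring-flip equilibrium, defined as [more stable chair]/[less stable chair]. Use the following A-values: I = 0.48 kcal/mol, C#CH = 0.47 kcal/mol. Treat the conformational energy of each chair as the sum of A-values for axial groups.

C1 and C3 have the same parity, so for the cis isomer the two substituents are e,e in one chair and a,a in the other.
Chair I (iodo axial, ethynyl axial): E = 0.95 kcal/mol; chair II (iodo equatorial, ethynyl equatorial): E = 0.00 kcal/mol.
ΔG = 0.95 kcal/mol between the two chairs.
K = exp(ΔG/RT) with R = 1.987×10⁻³ kcal mol⁻¹ K⁻¹ and T = 301 K gives K ≈ 4.9.

K ≈ 4.90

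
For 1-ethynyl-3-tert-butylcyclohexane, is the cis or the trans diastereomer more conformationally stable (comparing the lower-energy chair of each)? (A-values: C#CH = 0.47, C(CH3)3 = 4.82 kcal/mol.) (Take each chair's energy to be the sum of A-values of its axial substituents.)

At 1,3 positions (parity same): cis → (e,e or a,a); trans → (a,e or e,a).
Best chair for cis: E = 0.00 kcal/mol; best chair for trans: E = 0.47 kcal/mol.
The cis isomer is lower by 0.47 kcal/mol.

cis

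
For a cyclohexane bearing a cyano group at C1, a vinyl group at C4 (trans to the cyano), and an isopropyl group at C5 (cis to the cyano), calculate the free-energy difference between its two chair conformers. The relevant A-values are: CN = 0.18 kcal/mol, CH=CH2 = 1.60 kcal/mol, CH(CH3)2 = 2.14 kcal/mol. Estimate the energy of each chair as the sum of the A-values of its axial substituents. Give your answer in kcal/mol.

Chair I (cyano axial, vinyl axial, isopropyl axial): E = 3.92 kcal/mol.
Chair II (cyano equatorial, vinyl equatorial, isopropyl equatorial): E = 0.00 kcal/mol.
ΔE = 3.92 − 0.00 = 3.92 kcal/mol; chair II is more stable.

3.92 kcal/mol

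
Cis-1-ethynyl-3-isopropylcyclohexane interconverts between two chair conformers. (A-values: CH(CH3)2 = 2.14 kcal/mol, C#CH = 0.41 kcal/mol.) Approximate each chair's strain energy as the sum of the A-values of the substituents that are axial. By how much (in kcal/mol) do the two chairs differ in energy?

C1 and C3 have the same parity, so for the cis isomer the two substituents are e,e in one chair and a,a in the other.
Chair I (isopropyl axial, ethynyl axial): E = 2.55 kcal/mol.
Chair II (isopropyl equatorial, ethynyl equatorial): E = 0.00 kcal/mol.
ΔE = 2.55 − 0.00 = 2.55 kcal/mol; chair II is more stable.

2.55 kcal/mol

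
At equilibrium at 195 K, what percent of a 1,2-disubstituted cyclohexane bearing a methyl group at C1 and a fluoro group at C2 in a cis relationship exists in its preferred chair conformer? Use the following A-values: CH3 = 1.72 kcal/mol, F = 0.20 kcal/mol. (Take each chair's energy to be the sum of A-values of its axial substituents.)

C1 and C2 have opposite parity, so for the cis isomer the two substituents are one axial and one equatorial in each chair.
Chair I (methyl axial, fluoro equatorial): E = 1.72 kcal/mol; chair II (methyl equatorial, fluoro axial): E = 0.20 kcal/mol.
ΔG = 1.52 kcal/mol between the two chairs.
K = exp(ΔG/RT) with R = 1.987×10⁻³ kcal mol⁻¹ K⁻¹ and T = 195 K gives K ≈ 50.5.
Fraction in the lower-energy chair = K/(K+1) = 98.1%.

98.1%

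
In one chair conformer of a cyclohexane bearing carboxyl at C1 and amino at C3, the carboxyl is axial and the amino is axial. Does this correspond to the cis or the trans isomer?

cis

C1 and C3 have the same parity, so their axial bonds point in the same direction.
With same-parity carbons, two substituents on the same face are both axial or both equatorial; opposite faces give one of each.
Here the groups are axial/axial → same face → cis.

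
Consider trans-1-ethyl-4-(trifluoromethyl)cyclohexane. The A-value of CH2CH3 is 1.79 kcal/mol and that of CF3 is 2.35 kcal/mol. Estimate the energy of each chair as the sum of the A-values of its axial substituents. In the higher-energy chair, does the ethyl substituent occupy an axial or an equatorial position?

C1 and C4 have opposite parity, so for the trans isomer the two substituents are e,e in one chair and a,a in the other.
Chair I (ethyl axial, trifluoromethyl axial): E = 4.14 kcal/mol.
Chair II (ethyl equatorial, trifluoromethyl equatorial): E = 0.00 kcal/mol.
Chair I is the less stable (higher-energy) conformer, and in that chair the ethyl group is axial.

axial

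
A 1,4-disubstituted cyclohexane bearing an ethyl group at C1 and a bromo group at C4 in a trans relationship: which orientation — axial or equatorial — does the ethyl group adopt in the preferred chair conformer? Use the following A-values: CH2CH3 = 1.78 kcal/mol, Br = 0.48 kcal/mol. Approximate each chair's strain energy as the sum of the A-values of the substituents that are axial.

C1 and C4 have opposite parity, so for the trans isomer the two substituents are e,e in one chair and a,a in the other.
Chair I (ethyl axial, bromo axial): E = 2.26 kcal/mol.
Chair II (ethyl equatorial, bromo equatorial): E = 0.00 kcal/mol.
Chair II is the more stable (lower-energy) conformer, and in that chair the ethyl group is equatorial.

equatorial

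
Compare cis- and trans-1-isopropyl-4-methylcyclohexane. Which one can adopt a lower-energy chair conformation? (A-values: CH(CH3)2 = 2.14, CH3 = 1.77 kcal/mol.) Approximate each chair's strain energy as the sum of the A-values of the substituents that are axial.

At 1,4 positions (parity opposite): cis → (a,e or e,a); trans → (e,e or a,a).
Best chair for cis: E = 1.77 kcal/mol; best chair for trans: E = 0.00 kcal/mol.
The trans isomer is lower by 1.77 kcal/mol.

trans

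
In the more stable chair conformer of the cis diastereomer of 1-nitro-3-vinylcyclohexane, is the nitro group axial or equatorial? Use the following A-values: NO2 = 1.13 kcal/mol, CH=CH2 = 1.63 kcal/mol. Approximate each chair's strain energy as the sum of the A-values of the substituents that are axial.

equatorial

C1 and C3 have the same parity, so for the cis isomer the two substituents are e,e in one chair and a,a in the other.
Chair I (nitro axial, vinyl axial): E = 2.76 kcal/mol.
Chair II (nitro equatorial, vinyl equatorial): E = 0.00 kcal/mol.
Chair II is the more stable (lower-energy) conformer, and in that chair the nitro group is equatorial.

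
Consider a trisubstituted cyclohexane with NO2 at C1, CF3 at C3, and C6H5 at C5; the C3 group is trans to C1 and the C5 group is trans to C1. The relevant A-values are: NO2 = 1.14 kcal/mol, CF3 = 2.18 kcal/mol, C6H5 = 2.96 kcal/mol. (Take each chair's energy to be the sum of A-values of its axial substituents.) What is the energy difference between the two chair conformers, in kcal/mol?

Chair I (nitro axial, trifluoromethyl equatorial, phenyl equatorial): E = 1.14 kcal/mol.
Chair II (nitro equatorial, trifluoromethyl axial, phenyl axial): E = 5.14 kcal/mol.
ΔE = 5.14 − 1.14 = 4.00 kcal/mol; chair I is more stable.

4.00 kcal/mol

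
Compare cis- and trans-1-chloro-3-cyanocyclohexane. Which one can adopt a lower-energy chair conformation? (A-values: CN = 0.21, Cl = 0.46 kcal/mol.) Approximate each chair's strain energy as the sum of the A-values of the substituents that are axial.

cis

At 1,3 positions (parity same): cis → (e,e or a,a); trans → (a,e or e,a).
Best chair for cis: E = 0.00 kcal/mol; best chair for trans: E = 0.21 kcal/mol.
The cis isomer is lower by 0.21 kcal/mol.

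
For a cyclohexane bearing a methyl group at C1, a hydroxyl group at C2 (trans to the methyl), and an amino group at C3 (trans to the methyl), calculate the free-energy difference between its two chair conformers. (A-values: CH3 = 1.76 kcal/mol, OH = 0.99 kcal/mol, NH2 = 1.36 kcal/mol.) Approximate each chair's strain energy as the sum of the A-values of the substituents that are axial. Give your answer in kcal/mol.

Chair I (methyl axial, hydroxyl axial, amino equatorial): E = 2.75 kcal/mol.
Chair II (methyl equatorial, hydroxyl equatorial, amino axial): E = 1.36 kcal/mol.
ΔE = 2.75 − 1.36 = 1.39 kcal/mol; chair II is more stable.

1.39 kcal/mol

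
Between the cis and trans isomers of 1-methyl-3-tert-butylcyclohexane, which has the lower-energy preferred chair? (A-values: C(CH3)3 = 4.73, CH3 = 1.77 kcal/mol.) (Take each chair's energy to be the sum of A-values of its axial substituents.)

cis

At 1,3 positions (parity same): cis → (e,e or a,a); trans → (a,e or e,a).
Best chair for cis: E = 0.00 kcal/mol; best chair for trans: E = 1.77 kcal/mol.
The cis isomer is lower by 1.77 kcal/mol.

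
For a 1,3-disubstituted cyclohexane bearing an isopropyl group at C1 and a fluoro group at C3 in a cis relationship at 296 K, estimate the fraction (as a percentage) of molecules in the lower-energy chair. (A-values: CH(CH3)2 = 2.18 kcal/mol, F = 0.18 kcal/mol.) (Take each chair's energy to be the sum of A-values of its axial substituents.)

C1 and C3 have the same parity, so for the cis isomer the two substituents are e,e in one chair and a,a in the other.
Chair I (isopropyl axial, fluoro axial): E = 2.36 kcal/mol; chair II (isopropyl equatorial, fluoro equatorial): E = 0.00 kcal/mol.
ΔG = 2.36 kcal/mol between the two chairs.
K = exp(ΔG/RT) with R = 1.987×10⁻³ kcal mol⁻¹ K⁻¹ and T = 296 K gives K ≈ 55.3.
Fraction in the lower-energy chair = K/(K+1) = 98.2%.

98.2%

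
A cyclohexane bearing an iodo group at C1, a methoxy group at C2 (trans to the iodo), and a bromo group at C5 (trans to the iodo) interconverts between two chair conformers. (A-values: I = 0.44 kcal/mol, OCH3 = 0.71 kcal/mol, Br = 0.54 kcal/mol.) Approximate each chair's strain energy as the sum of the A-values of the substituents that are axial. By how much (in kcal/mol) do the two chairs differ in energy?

0.61 kcal/mol

Chair I (iodo axial, methoxy axial, bromo equatorial): E = 1.15 kcal/mol.
Chair II (iodo equatorial, methoxy equatorial, bromo axial): E = 0.54 kcal/mol.
ΔE = 1.15 − 0.54 = 0.61 kcal/mol; chair II is more stable.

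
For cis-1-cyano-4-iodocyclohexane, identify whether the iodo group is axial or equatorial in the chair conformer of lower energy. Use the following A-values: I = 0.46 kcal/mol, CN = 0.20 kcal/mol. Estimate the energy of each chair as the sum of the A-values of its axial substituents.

C1 and C4 have opposite parity, so for the cis isomer the two substituents are one axial and one equatorial in each chair.
Chair I (iodo axial, cyano equatorial): E = 0.46 kcal/mol.
Chair II (iodo equatorial, cyano axial): E = 0.20 kcal/mol.
Chair II is the more stable (lower-energy) conformer, and in that chair the iodo group is equatorial.

equatorial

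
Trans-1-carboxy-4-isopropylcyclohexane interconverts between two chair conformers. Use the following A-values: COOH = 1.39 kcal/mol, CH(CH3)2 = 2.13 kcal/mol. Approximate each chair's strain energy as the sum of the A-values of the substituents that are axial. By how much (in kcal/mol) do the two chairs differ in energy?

C1 and C4 have opposite parity, so for the trans isomer the two substituents are e,e in one chair and a,a in the other.
Chair I (carboxyl axial, isopropyl axial): E = 3.52 kcal/mol.
Chair II (carboxyl equatorial, isopropyl equatorial): E = 0.00 kcal/mol.
ΔE = 3.52 − 0.00 = 3.52 kcal/mol; chair II is more stable.

3.52 kcal/mol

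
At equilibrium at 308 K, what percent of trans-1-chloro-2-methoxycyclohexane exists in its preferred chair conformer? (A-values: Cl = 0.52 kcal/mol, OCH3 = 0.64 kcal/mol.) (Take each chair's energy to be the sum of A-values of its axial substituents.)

C1 and C2 have opposite parity, so for the trans isomer the two substituents are e,e in one chair and a,a in the other.
Chair I (chloro axial, methoxy axial): E = 1.16 kcal/mol; chair II (chloro equatorial, methoxy equatorial): E = 0.00 kcal/mol.
ΔG = 1.16 kcal/mol between the two chairs.
K = exp(ΔG/RT) with R = 1.987×10⁻³ kcal mol⁻¹ K⁻¹ and T = 308 K gives K ≈ 6.66.
Fraction in the lower-energy chair = K/(K+1) = 86.9%.

86.9%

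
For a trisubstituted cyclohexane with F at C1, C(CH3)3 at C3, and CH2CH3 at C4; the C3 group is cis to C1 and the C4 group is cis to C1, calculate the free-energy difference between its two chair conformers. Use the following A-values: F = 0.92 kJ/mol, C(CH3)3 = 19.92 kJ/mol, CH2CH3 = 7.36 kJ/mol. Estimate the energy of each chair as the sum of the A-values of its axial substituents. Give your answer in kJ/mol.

Chair I (fluoro axial, tert-butyl axial, ethyl equatorial): E = 20.84 kJ/mol.
Chair II (fluoro equatorial, tert-butyl equatorial, ethyl axial): E = 7.36 kJ/mol.
ΔE = 20.84 − 7.36 = 13.48 kJ/mol; chair II is more stable.

13.48 kJ/mol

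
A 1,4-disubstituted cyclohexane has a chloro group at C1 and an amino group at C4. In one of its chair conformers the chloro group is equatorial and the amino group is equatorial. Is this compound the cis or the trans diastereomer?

trans

C1 and C4 have opposite parity, so their axial bonds point in opposite directions.
With opposite-parity carbons, two substituents on the same face are one axial and one equatorial; opposite faces give both axial or both equatorial.
Here the groups are equatorial/equatorial → opposite face → trans.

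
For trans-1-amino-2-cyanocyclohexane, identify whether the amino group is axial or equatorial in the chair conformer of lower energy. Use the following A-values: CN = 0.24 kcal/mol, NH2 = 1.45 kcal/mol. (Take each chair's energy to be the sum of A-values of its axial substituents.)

equatorial

C1 and C2 have opposite parity, so for the trans isomer the two substituents are e,e in one chair and a,a in the other.
Chair I (cyano axial, amino axial): E = 1.69 kcal/mol.
Chair II (cyano equatorial, amino equatorial): E = 0.00 kcal/mol.
Chair II is the more stable (lower-energy) conformer, and in that chair the amino group is equatorial.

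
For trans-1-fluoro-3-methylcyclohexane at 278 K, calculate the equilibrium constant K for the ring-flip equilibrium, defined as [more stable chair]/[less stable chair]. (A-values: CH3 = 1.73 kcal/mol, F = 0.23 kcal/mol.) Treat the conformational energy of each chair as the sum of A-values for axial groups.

C1 and C3 have the same parity, so for the trans isomer the two substituents are one axial and one equatorial in each chair.
Chair I (methyl axial, fluoro equatorial): E = 1.73 kcal/mol; chair II (methyl equatorial, fluoro axial): E = 0.23 kcal/mol.
ΔG = 1.50 kcal/mol between the two chairs.
K = exp(ΔG/RT) with R = 1.987×10⁻³ kcal mol⁻¹ K⁻¹ and T = 278 K gives K ≈ 15.1.

K ≈ 15.1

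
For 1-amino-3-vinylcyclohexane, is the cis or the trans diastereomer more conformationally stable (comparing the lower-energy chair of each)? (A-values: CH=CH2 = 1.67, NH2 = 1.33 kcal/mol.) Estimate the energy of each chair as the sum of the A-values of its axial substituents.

cis

At 1,3 positions (parity same): cis → (e,e or a,a); trans → (a,e or e,a).
Best chair for cis: E = 0.00 kcal/mol; best chair for trans: E = 1.33 kcal/mol.
The cis isomer is lower by 1.33 kcal/mol.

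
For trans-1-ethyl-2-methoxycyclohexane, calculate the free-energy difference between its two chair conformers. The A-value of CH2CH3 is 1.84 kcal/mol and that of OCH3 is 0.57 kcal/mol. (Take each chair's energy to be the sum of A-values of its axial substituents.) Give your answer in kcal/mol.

2.41 kcal/mol

C1 and C2 have opposite parity, so for the trans isomer the two substituents are e,e in one chair and a,a in the other.
Chair I (ethyl axial, methoxy axial): E = 2.41 kcal/mol.
Chair II (ethyl equatorial, methoxy equatorial): E = 0.00 kcal/mol.
ΔE = 2.41 − 0.00 = 2.41 kcal/mol; chair II is more stable.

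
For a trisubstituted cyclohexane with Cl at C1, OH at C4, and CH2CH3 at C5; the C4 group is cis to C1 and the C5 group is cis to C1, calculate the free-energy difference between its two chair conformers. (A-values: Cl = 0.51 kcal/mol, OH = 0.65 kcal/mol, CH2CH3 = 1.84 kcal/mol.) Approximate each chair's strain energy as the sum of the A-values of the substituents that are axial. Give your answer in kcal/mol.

1.70 kcal/mol

Chair I (chloro axial, hydroxyl equatorial, ethyl axial): E = 2.35 kcal/mol.
Chair II (chloro equatorial, hydroxyl axial, ethyl equatorial): E = 0.65 kcal/mol.
ΔE = 2.35 − 0.65 = 1.70 kcal/mol; chair II is more stable.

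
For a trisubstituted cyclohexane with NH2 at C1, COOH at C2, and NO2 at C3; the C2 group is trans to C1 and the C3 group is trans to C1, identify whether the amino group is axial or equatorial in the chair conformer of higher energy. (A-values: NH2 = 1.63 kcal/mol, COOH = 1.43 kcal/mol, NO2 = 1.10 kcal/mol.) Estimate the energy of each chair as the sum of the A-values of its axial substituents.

axial

Chair I (amino axial, carboxyl axial, nitro equatorial): E = 3.06 kcal/mol.
Chair II (amino equatorial, carboxyl equatorial, nitro axial): E = 1.10 kcal/mol.
Chair I is the less stable (higher-energy) conformer, and in that chair the amino group is axial.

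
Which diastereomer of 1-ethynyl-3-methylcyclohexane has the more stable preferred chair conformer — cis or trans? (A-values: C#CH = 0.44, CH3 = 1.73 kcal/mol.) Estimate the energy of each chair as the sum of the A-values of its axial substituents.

At 1,3 positions (parity same): cis → (e,e or a,a); trans → (a,e or e,a).
Best chair for cis: E = 0.00 kcal/mol; best chair for trans: E = 0.44 kcal/mol.
The cis isomer is lower by 0.44 kcal/mol.

cis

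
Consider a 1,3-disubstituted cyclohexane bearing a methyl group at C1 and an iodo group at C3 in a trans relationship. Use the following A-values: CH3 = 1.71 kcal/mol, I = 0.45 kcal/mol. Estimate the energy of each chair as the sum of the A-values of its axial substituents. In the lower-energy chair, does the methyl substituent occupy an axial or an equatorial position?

equatorial

C1 and C3 have the same parity, so for the trans isomer the two substituents are one axial and one equatorial in each chair.
Chair I (methyl axial, iodo equatorial): E = 1.71 kcal/mol.
Chair II (methyl equatorial, iodo axial): E = 0.45 kcal/mol.
Chair II is the more stable (lower-energy) conformer, and in that chair the methyl group is equatorial.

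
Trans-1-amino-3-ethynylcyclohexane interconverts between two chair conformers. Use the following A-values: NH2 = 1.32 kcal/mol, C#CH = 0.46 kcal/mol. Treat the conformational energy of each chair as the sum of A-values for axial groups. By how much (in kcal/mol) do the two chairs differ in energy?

0.86 kcal/mol

C1 and C3 have the same parity, so for the trans isomer the two substituents are one axial and one equatorial in each chair.
Chair I (amino axial, ethynyl equatorial): E = 1.32 kcal/mol.
Chair II (amino equatorial, ethynyl axial): E = 0.46 kcal/mol.
ΔE = 1.32 − 0.46 = 0.86 kcal/mol; chair II is more stable.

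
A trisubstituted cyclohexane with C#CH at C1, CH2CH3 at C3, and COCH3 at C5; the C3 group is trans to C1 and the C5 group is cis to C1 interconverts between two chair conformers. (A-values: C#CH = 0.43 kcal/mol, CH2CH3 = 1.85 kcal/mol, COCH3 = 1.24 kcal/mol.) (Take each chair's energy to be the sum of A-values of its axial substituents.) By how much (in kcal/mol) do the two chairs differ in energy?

0.18 kcal/mol

Chair I (ethynyl axial, ethyl equatorial, acetyl axial): E = 1.67 kcal/mol.
Chair II (ethynyl equatorial, ethyl axial, acetyl equatorial): E = 1.85 kcal/mol.
ΔE = 1.85 − 1.67 = 0.18 kcal/mol; chair I is more stable.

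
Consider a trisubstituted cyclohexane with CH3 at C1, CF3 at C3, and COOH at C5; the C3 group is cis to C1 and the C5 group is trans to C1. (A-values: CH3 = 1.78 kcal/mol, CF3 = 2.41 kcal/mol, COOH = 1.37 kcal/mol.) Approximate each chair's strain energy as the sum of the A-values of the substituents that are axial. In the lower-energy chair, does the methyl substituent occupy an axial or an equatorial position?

Chair I (methyl axial, trifluoromethyl axial, carboxyl equatorial): E = 4.19 kcal/mol.
Chair II (methyl equatorial, trifluoromethyl equatorial, carboxyl axial): E = 1.37 kcal/mol.
Chair II is the more stable (lower-energy) conformer, and in that chair the methyl group is equatorial.

equatorial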